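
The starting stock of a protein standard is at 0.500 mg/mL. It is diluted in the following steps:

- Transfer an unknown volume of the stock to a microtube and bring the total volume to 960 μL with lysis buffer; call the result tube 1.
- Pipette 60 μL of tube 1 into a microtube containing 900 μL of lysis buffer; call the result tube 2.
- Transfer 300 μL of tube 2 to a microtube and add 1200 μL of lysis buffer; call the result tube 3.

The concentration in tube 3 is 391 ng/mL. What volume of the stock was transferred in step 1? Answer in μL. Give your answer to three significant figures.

Step 1: v brought to 960 μL → factor = 960 μL/v
Step 2: 60 μL + 900 μL = 960 μL total → factor 960/60 = 16
Step 3: 300 μL + 1200 μL = 1500 μL total → factor 1500/300 = 5
Product of known-step factors = 80
Overall factor = 0.500 mg/mL / (391 ng/mL) = 1278.8
Step-1 factor = 1278.8 / 80 = 15.985
v = 960 μL / 15.985 = 60.1 μL

60.1 μL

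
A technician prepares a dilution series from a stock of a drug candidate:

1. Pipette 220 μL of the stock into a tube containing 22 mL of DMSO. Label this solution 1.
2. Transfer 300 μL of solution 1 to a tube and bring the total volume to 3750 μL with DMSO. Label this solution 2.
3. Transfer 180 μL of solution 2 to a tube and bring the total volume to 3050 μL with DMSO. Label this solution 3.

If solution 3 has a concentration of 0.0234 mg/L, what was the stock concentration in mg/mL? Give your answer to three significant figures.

0.501 mg/mL

Step 1: 220 μL + 22 mL = 22220 μL total → factor 22220/220 = 101
Step 2: 300 μL brought to 3750 μL → factor 3750/300 = 12.5
Step 3: 180 μL brought to 3050 μL → factor 3050/180 = 16.944
Overall dilution factor = 101 × 12.5 × 16.944 = 21392
Stock = 0.0234 mg/L × 21392 = 500.6 mg/L = 0.501 mg/mL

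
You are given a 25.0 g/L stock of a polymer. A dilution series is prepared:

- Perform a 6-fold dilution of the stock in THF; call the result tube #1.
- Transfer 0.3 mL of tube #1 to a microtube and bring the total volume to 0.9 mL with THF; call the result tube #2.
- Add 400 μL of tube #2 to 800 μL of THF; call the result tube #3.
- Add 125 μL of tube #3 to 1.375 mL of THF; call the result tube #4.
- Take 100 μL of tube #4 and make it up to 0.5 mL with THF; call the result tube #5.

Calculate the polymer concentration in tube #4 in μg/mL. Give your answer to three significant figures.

38.6 μg/mL

Step 1: 6-fold → factor 6
Step 2: 0.3 mL brought to 0.9 mL → factor 0.9/0.3 = 3
Step 3: 400 μL + 800 μL = 1200 μL total → factor 1200/400 = 3
Step 4: 125 μL + 1.375 mL = 1500 μL total → factor 1500/125 = 12
Dilution factor through tube #4 = 6 × 3 × 3 × 12 = 648
[tube #4] = 25.0 g/L / 648 = 0.03858 g/L = 38.6 μg/mL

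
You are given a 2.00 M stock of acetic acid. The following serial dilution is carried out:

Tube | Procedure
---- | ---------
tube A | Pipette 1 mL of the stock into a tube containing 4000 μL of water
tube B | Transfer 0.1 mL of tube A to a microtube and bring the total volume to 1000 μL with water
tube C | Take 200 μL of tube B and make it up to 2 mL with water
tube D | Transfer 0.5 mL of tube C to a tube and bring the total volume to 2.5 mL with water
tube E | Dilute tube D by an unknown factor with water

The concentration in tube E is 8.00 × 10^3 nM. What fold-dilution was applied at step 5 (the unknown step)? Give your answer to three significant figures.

Step 1: 1 mL + 4000 μL = 5 mL total → factor 5/1 = 5
Step 2: 0.1 mL brought to 1000 μL → factor 1/0.1 = 10
Step 3: 200 μL brought to 2 mL → factor 2000/200 = 10
Step 4: 0.5 mL brought to 2.5 mL → factor 2.5/0.5 = 5
Step 5: unknown factor x
Product of known-step factors = 2500
Overall factor = 2.00 M / (8.00 × 10^3 nM) = 2.5 × 10^5
x = 2.5 × 10^5 / 2500 = 100

100-fold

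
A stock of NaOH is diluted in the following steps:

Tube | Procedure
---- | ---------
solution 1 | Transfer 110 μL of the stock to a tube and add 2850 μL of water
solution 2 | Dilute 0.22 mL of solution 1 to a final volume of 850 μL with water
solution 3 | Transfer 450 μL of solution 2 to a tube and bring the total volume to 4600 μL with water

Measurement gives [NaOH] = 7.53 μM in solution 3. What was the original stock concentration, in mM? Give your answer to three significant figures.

8.00 mM

Step 1: 110 μL + 2850 μL = 2960 μL total → factor 2960/110 = 26.909
Step 2: 0.22 mL brought to 850 μL → factor 0.85/0.22 = 3.8636
Step 3: 450 μL brought to 4600 μL → factor 4600/450 = 10.222
Overall dilution factor = 26.909 × 3.8636 × 10.222 = 1062.8
Stock = 7.53 μM × 1062.8 = 8003 μM = 8.00 mM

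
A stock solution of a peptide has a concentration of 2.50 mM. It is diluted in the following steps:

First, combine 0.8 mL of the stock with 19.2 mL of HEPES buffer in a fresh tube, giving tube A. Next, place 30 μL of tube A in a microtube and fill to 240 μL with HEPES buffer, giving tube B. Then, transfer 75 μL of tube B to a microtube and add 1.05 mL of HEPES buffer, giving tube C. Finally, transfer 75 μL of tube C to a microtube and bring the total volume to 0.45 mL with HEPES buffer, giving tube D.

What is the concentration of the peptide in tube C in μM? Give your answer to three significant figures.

0.833 μM

Step 1: 0.8 mL + 19.2 mL = 20 mL total → factor 20/0.8 = 25
Step 2: 30 μL brought to 240 μL → factor 240/30 = 8
Step 3: 75 μL + 1.05 mL = 1125 μL total → factor 1125/75 = 15
Dilution factor through tube C = 25 × 8 × 15 = 3000
[tube C] = 2.50 mM / 3000 = 0.0008333 mM = 0.833 μM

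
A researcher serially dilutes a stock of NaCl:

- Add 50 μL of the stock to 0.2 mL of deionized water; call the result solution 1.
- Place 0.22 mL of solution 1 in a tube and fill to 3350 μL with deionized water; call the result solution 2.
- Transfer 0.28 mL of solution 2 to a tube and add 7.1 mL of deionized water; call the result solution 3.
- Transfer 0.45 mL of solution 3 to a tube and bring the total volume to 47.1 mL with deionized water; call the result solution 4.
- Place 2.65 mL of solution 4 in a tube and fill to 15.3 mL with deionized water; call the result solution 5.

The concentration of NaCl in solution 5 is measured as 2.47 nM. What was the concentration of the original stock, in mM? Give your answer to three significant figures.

Step 1: 50 μL + 0.2 mL = 250 μL total → factor 250/50 = 5
Step 2: 0.22 mL brought to 3350 μL → factor 3.35/0.22 = 15.227
Step 3: 0.28 mL + 7.1 mL = 7.38 mL total → factor 7.38/0.28 = 26.357
Step 4: 0.45 mL brought to 47.1 mL → factor 47.1/0.45 = 104.67
Step 5: 2.65 mL brought to 15.3 mL → factor 15.3/2.65 = 5.7736
Overall dilution factor = 5 × 15.227 × 26.357 × 104.67 × 5.7736 = 1.2127 × 10^6
Stock = 2.47 nM × 1.2127 × 10^6 = 2.995 × 10^6 nM = 3.00 mM

3.00 mM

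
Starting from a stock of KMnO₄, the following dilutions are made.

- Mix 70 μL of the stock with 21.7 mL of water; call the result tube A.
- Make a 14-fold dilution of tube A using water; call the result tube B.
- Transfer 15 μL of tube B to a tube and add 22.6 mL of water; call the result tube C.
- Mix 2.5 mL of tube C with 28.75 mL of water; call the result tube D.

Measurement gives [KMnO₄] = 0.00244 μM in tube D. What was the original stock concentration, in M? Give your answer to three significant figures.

0.200 M

Step 1: 70 μL + 21.7 mL = 21770 μL total → factor 21770/70 = 311
Step 2: 14-fold → factor 14
Step 3: 15 μL + 22.6 mL = 22615 μL total → factor 22615/15 = 1507.7
Step 4: 2.5 mL + 28.75 mL = 31.25 mL total → factor 31.25/2.5 = 12.5
Overall dilution factor = 311 × 14 × 1507.7 × 12.5 = 8.2055 × 10^7
Stock = 0.00244 μM × 8.2055 × 10^7 = 2.002 × 10^5 μM = 0.200 M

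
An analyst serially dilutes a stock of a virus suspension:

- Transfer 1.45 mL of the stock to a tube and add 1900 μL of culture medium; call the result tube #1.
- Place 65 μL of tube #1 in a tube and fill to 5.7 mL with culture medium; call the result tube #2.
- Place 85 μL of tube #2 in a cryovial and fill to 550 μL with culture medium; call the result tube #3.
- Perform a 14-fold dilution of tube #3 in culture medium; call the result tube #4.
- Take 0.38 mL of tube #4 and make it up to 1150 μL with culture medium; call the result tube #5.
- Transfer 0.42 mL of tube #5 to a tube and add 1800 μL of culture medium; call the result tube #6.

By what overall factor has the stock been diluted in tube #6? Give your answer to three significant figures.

Step 1: 1.45 mL + 1900 μL = 3.35 mL total → factor 3.35/1.45 = 2.3103
Step 2: 65 μL brought to 5.7 mL → factor 5700/65 = 87.692
Step 3: 85 μL brought to 550 μL → factor 550/85 = 6.4706
Step 4: 14-fold → factor 14
Step 5: 0.38 mL brought to 1150 μL → factor 1.15/0.38 = 3.0263
Step 6: 0.42 mL + 1800 μL = 2.22 mL total → factor 2.22/0.42 = 5.2857
Overall dilution factor = 2.3103 × 87.692 × 6.4706 × 14 × 3.0263 × 5.2857 = 2.9358 × 10^5

2.94 × 10^5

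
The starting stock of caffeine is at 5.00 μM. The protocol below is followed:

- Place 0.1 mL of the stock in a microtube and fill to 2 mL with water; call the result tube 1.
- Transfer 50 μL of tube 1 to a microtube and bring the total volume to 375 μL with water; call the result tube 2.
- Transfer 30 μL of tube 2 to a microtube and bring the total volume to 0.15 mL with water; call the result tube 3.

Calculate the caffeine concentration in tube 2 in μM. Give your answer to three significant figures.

0.0333 μM

Step 1: 0.1 mL brought to 2 mL → factor 2/0.1 = 20
Step 2: 50 μL brought to 375 μL → factor 375/50 = 7.5
Dilution factor through tube 2 = 20 × 7.5 = 150
[tube 2] = 5.00 μM / 150 = 0.0333 μM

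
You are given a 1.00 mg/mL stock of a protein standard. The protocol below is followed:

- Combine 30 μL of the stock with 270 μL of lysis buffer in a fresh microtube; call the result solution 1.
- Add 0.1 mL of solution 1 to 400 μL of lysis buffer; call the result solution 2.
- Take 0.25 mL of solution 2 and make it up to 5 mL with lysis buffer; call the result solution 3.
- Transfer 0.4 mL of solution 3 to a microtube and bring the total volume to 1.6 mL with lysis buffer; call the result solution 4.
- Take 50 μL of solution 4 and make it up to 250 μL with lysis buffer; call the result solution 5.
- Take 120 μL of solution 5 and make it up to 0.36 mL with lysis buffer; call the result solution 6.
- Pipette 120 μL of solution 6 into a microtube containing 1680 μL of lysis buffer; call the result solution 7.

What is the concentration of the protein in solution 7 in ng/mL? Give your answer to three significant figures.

1.11 ng/mL

Step 1: 30 μL + 270 μL = 300 μL total → factor 300/30 = 10
Step 2: 0.1 mL + 400 μL = 0.5 mL total → factor 0.5/0.1 = 5
Step 3: 0.25 mL brought to 5 mL → factor 5/0.25 = 20
Step 4: 0.4 mL brought to 1.6 mL → factor 1.6/0.4 = 4
Step 5: 50 μL brought to 250 μL → factor 250/50 = 5
Step 6: 120 μL brought to 0.36 mL → factor 360/120 = 3
Step 7: 120 μL + 1680 μL = 1800 μL total → factor 1800/120 = 15
Overall dilution factor = 10 × 5 × 20 × 4 × 5 × 3 × 15 = 9 × 10^5
Final = 1.00 mg/mL / 9 × 10^5 = 1.111 × 10^-6 mg/mL = 1.11 ng/mL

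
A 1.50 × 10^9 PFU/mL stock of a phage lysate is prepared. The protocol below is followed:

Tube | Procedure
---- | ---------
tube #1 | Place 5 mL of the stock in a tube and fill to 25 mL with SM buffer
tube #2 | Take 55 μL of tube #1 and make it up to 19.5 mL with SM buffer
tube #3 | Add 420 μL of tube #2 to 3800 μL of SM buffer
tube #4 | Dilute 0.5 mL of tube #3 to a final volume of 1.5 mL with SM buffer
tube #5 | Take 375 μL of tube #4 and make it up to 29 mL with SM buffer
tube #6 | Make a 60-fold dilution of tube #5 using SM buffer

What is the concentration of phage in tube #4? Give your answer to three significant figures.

2.81 × 10^4 PFU/mL

Step 1: 5 mL brought to 25 mL → factor 25/5 = 5
Step 2: 55 μL brought to 19.5 mL → factor 19500/55 = 354.55
Step 3: 420 μL + 3800 μL = 4220 μL total → factor 4220/420 = 10.048
Step 4: 0.5 mL brought to 1.5 mL → factor 1.5/0.5 = 3
Dilution factor through tube #4 = 5 × 354.55 × 10.048 × 3 = 53435
[tube #4] = 1.50 × 10^9 PFU/mL / 53435 = 2.81 × 10^4 PFU/mL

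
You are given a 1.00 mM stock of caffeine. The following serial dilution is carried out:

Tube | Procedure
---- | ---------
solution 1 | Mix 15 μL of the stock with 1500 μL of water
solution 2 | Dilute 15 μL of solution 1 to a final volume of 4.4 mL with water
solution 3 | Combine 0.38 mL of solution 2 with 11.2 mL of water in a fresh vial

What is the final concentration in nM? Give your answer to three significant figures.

1.11 nM

Step 1: 15 μL + 1500 μL = 1515 μL total → factor 1515/15 = 101
Step 2: 15 μL brought to 4.4 mL → factor 4400/15 = 293.33
Step 3: 0.38 mL + 11.2 mL = 11.58 mL total → factor 11.58/0.38 = 30.474
Overall dilution factor = 101 × 293.33 × 30.474 = 9.0283 × 10^5
Final = 1.00 mM / 9.0283 × 10^5 = 1.108 × 10^-6 mM = 1.11 nM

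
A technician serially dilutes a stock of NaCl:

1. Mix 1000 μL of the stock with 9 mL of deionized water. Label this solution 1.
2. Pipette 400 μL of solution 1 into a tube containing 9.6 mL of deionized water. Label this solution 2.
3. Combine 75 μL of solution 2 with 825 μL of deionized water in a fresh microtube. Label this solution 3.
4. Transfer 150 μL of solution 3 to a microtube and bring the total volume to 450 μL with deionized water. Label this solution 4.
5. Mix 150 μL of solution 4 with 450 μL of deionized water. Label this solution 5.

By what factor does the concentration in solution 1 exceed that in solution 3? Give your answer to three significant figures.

Step 1: 1000 μL + 9 mL = 10000 μL total → factor 10000/1000 = 10
Step 2: 400 μL + 9.6 mL = 10000 μL total → factor 10000/400 = 25
Step 3: 75 μL + 825 μL = 900 μL total → factor 900/75 = 12
Dilution factor to solution 1 = 10; to solution 3 = 3000
[solution 1]/[solution 3] = (factor to solution 3)/(factor to solution 1) = 3000/10 = 300

300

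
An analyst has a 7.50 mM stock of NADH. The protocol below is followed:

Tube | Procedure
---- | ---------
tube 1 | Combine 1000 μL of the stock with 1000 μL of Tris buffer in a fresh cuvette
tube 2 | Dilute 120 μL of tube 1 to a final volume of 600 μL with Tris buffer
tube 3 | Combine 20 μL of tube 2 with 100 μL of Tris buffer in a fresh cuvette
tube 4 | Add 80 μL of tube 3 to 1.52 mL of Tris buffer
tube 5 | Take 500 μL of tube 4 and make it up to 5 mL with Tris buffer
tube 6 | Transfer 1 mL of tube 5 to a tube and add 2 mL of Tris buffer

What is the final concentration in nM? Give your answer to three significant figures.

208 nM

Step 1: 1000 μL + 1000 μL = 2000 μL total → factor 2000/1000 = 2
Step 2: 120 μL brought to 600 μL → factor 600/120 = 5
Step 3: 20 μL + 100 μL = 120 μL total → factor 120/20 = 6
Step 4: 80 μL + 1.52 mL = 1600 μL total → factor 1600/80 = 20
Step 5: 500 μL brought to 5 mL → factor 5000/500 = 10
Step 6: 1 mL + 2 mL = 3 mL total → factor 3/1 = 3
Overall dilution factor = 2 × 5 × 6 × 20 × 10 × 3 = 36000
Final = 7.50 mM / 36000 = 0.0002083 mM = 208 nM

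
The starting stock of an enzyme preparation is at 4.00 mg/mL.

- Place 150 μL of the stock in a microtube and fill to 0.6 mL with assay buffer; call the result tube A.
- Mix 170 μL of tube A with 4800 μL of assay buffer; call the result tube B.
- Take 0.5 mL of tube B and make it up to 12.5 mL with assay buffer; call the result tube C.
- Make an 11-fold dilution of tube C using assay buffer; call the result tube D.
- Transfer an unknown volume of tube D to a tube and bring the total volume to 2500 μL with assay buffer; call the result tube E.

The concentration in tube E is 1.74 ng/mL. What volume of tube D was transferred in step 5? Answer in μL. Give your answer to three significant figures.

Step 1: 150 μL brought to 0.6 mL → factor 600/150 = 4
Step 2: 170 μL + 4800 μL = 4970 μL total → factor 4970/170 = 29.235
Step 3: 0.5 mL brought to 12.5 mL → factor 12.5/0.5 = 25
Step 4: 11-fold → factor 11
Step 5: v brought to 2500 μL → factor = 2500 μL/v
Product of known-step factors = 32159
Overall factor = 4.00 mg/mL / (1.74 ng/mL) = 2.2989 × 10^6
Step-5 factor = 2.2989 × 10^6 / 32159 = 71.484
v = 2500 μL / 71.484 = 35.0 μL

35.0 μL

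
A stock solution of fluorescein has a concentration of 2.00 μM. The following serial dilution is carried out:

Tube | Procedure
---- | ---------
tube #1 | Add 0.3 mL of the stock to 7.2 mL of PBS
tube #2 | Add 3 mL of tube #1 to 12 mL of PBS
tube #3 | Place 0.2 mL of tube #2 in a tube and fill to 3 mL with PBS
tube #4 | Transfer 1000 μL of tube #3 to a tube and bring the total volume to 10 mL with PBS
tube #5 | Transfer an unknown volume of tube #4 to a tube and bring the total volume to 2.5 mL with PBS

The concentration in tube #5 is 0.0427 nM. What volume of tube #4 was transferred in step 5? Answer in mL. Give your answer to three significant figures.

Step 1: 0.3 mL + 7.2 mL = 7.5 mL total → factor 7.5/0.3 = 25
Step 2: 3 mL + 12 mL = 15 mL total → factor 15/3 = 5
Step 3: 0.2 mL brought to 3 mL → factor 3/0.2 = 15
Step 4: 1000 μL brought to 10 mL → factor 10000/1000 = 10
Step 5: v brought to 2.5 mL → factor = 2.5 mL/v
Product of known-step factors = 18750
Overall factor = 2.00 μM / (0.0427 nM) = 46838
Step-5 factor = 46838 / 18750 = 2.498
v = 2.5 mL / 2.498 = 1.00 mL

1.00 mL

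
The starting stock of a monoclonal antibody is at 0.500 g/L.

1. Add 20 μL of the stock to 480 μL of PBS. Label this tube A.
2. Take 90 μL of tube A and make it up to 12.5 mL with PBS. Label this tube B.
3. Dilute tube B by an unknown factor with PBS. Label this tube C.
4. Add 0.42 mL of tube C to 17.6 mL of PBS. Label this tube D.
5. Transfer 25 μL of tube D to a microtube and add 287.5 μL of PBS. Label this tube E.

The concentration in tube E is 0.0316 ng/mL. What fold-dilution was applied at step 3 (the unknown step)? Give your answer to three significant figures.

Step 1: 20 μL + 480 μL = 500 μL total → factor 500/20 = 25
Step 2: 90 μL brought to 12.5 mL → factor 12500/90 = 138.89
Step 3: unknown factor x
Step 4: 0.42 mL + 17.6 mL = 18.02 mL total → factor 18.02/0.42 = 42.905
Step 5: 25 μL + 287.5 μL = 312.5 μL total → factor 312.5/25 = 12.5
Product of known-step factors = 1.8622 × 10^6
Overall factor = 0.500 g/L / (0.0316 ng/mL) = 1.5823 × 10^7
x = 1.5823 × 10^7 / 1.8622 × 10^6 = 8.50

8.50-fold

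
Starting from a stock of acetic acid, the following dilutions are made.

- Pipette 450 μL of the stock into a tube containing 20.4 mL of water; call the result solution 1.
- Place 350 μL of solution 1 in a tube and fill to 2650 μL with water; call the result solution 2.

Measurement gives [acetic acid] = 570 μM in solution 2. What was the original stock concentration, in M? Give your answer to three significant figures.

0.200 M

Step 1: 450 μL + 20.4 mL = 20850 μL total → factor 20850/450 = 46.333
Step 2: 350 μL brought to 2650 μL → factor 2650/350 = 7.5714
Overall dilution factor = 46.333 × 7.5714 = 350.81
Stock = 570 μM × 350.81 = 2.000 × 10^5 μM = 0.200 M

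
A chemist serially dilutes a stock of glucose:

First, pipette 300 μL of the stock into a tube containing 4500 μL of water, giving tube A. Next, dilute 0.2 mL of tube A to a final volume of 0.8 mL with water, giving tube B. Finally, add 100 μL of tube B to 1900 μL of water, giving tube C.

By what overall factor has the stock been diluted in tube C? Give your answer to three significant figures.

1.28 × 10^3

Step 1: 300 μL + 4500 μL = 4800 μL total → factor 4800/300 = 16
Step 2: 0.2 mL brought to 0.8 mL → factor 0.8/0.2 = 4
Step 3: 100 μL + 1900 μL = 2000 μL total → factor 2000/100 = 20
Overall dilution factor = 16 × 4 × 20 = 1280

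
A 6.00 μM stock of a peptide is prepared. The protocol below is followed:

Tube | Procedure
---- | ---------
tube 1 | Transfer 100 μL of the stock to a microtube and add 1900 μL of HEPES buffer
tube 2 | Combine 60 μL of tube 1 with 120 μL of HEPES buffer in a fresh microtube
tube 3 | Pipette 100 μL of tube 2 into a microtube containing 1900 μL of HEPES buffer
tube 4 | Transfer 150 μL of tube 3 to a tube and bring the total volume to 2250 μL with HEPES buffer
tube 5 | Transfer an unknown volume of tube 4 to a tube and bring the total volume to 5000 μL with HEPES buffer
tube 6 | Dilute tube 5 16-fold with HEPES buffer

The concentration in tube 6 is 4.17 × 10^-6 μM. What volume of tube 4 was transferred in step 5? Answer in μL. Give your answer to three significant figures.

Step 1: 100 μL + 1900 μL = 2000 μL total → factor 2000/100 = 20
Step 2: 60 μL + 120 μL = 180 μL total → factor 180/60 = 3
Step 3: 100 μL + 1900 μL = 2000 μL total → factor 2000/100 = 20
Step 4: 150 μL brought to 2250 μL → factor 2250/150 = 15
Step 5: v brought to 5000 μL → factor = 5000 μL/v
Step 6: 16-fold → factor 16
Product of known-step factors = 2.88 × 10^5
Overall factor = 6.00 μM / (4.17 × 10^-6 μM) = 1.4388 × 10^6
Step-5 factor = 1.4388 × 10^6 / 2.88 × 10^5 = 4.996
v = 5000 μL / 4.996 = 1.00 × 10^3 μL

1.00 × 10^3 μL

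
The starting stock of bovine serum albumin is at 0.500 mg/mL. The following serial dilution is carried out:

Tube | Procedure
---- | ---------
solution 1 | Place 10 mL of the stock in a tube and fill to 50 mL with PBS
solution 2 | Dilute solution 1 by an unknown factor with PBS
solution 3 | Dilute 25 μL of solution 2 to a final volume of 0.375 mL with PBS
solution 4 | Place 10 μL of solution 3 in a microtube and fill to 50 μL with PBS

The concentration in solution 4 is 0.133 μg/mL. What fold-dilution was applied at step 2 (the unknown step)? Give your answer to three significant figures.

Step 1: 10 mL brought to 50 mL → factor 50/10 = 5
Step 2: unknown factor x
Step 3: 25 μL brought to 0.375 mL → factor 375/25 = 15
Step 4: 10 μL brought to 50 μL → factor 50/10 = 5
Product of known-step factors = 375
Overall factor = 0.500 mg/mL / (0.133 μg/mL) = 3759.4
x = 3759.4 / 375 = 10.0

10.0-fold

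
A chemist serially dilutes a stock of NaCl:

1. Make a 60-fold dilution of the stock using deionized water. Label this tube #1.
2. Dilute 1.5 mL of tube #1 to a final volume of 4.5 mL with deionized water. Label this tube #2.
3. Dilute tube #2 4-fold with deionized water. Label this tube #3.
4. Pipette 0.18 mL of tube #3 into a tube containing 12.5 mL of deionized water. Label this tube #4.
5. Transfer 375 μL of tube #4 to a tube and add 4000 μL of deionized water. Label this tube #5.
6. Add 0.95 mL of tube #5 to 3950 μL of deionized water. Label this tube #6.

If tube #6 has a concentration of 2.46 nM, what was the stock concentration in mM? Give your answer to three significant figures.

Step 1: 60-fold → factor 60
Step 2: 1.5 mL brought to 4.5 mL → factor 4.5/1.5 = 3
Step 3: 4-fold → factor 4
Step 4: 0.18 mL + 12.5 mL = 12.68 mL total → factor 12.68/0.18 = 70.444
Step 5: 375 μL + 4000 μL = 4375 μL total → factor 4375/375 = 11.667
Step 6: 0.95 mL + 3950 μL = 4.9 mL total → factor 4.9/0.95 = 5.1579
Overall dilution factor = 60 × 3 × 4 × 70.444 × 11.667 × 5.1579 = 3.0521 × 10^6
Stock = 2.46 nM × 3.0521 × 10^6 = 7.508 × 10^6 nM = 7.51 mM

7.51 mM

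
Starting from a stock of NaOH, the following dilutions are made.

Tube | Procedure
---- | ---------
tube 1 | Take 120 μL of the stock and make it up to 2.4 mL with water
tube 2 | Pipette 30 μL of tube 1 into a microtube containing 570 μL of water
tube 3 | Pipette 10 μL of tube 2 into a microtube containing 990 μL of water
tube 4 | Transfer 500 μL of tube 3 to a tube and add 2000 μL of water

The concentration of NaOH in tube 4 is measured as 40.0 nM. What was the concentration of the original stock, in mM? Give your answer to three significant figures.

8.00 mM

Step 1: 120 μL brought to 2.4 mL → factor 2400/120 = 20
Step 2: 30 μL + 570 μL = 600 μL total → factor 600/30 = 20
Step 3: 10 μL + 990 μL = 1000 μL total → factor 1000/10 = 100
Step 4: 500 μL + 2000 μL = 2500 μL total → factor 2500/500 = 5
Overall dilution factor = 20 × 20 × 100 × 5 = 2 × 10^5
Stock = 40.0 nM × 2 × 10^5 = 8.000 × 10^6 nM = 8.00 mM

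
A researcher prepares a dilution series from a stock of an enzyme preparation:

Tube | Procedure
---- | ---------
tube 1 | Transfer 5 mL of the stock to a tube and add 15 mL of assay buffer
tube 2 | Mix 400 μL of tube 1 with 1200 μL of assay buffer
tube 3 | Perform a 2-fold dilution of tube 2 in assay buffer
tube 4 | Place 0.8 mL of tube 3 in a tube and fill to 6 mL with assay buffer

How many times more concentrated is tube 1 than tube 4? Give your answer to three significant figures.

60.0

Step 1: 5 mL + 15 mL = 20 mL total → factor 20/5 = 4
Step 2: 400 μL + 1200 μL = 1600 μL total → factor 1600/400 = 4
Step 3: 2-fold → factor 2
Step 4: 0.8 mL brought to 6 mL → factor 6/0.8 = 7.5
Dilution factor to tube 1 = 4; to tube 4 = 240
[tube 1]/[tube 4] = (factor to tube 4)/(factor to tube 1) = 240/4 = 60.0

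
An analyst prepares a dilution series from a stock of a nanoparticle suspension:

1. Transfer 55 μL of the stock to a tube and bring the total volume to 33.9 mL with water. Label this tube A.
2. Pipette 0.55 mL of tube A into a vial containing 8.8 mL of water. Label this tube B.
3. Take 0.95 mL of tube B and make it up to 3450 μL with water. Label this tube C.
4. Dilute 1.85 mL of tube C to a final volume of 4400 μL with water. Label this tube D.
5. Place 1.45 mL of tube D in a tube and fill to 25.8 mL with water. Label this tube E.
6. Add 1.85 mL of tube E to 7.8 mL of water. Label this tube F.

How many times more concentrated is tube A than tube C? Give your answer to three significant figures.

61.7

Step 1: 55 μL brought to 33.9 mL → factor 33900/55 = 616.36
Step 2: 0.55 mL + 8.8 mL = 9.35 mL total → factor 9.35/0.55 = 17
Step 3: 0.95 mL brought to 3450 μL → factor 3.45/0.95 = 3.6316
Dilution factor to tube A = 616.36; to tube C = 38052
[tube A]/[tube C] = (factor to tube C)/(factor to tube A) = 38052/616.36 = 61.7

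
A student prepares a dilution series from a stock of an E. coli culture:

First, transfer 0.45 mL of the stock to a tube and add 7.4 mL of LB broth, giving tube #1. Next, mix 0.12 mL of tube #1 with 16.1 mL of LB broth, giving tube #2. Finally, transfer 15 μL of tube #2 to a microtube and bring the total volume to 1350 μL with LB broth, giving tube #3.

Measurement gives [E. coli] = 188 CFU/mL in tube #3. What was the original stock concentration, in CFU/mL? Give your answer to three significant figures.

3.99 × 10^7 CFU/mL

Step 1: 0.45 mL + 7.4 mL = 7.85 mL total → factor 7.85/0.45 = 17.444
Step 2: 0.12 mL + 16.1 mL = 16.22 mL total → factor 16.22/0.12 = 135.17
Step 3: 15 μL brought to 1350 μL → factor 1350/15 = 90
Overall dilution factor = 17.444 × 135.17 × 90 = 2.1221 × 10^5
Stock = 188 CFU/mL × 2.1221 × 10^5 = 3.99 × 10^7 CFU/mL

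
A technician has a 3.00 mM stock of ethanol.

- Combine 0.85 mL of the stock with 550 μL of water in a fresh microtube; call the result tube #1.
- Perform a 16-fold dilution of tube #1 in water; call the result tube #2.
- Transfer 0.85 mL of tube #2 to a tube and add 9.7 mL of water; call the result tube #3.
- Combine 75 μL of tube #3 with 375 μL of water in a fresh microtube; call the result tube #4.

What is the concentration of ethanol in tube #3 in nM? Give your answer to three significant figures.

Step 1: 0.85 mL + 550 μL = 1.4 mL total → factor 1.4/0.85 = 1.6471
Step 2: 16-fold → factor 16
Step 3: 0.85 mL + 9.7 mL = 10.55 mL total → factor 10.55/0.85 = 12.412
Dilution factor through tube #3 = 1.6471 × 16 × 12.412 = 327.09
[tube #3] = 3.00 mM / 327.09 = 0.009172 mM = 9.17 × 10^3 nM

9.17 × 10^3 nM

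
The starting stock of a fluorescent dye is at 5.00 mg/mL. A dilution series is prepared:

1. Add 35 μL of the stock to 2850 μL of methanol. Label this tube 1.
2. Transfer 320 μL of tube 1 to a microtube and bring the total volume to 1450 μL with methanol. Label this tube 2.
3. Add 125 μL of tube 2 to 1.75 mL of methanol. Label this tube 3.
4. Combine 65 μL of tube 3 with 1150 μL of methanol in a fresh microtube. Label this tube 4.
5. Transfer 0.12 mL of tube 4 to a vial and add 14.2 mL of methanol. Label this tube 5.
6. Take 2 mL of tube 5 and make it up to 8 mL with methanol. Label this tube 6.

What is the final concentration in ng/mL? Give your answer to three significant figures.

0.100 ng/mL

Step 1: 35 μL + 2850 μL = 2885 μL total → factor 2885/35 = 82.429
Step 2: 320 μL brought to 1450 μL → factor 1450/320 = 4.5312
Step 3: 125 μL + 1.75 mL = 1875 μL total → factor 1875/125 = 15
Step 4: 65 μL + 1150 μL = 1215 μL total → factor 1215/65 = 18.692
Step 5: 0.12 mL + 14.2 mL = 14.32 mL total → factor 14.32/0.12 = 119.33
Step 6: 2 mL brought to 8 mL → factor 8/2 = 4
Overall dilution factor = 82.429 × 4.5312 × 15 × 18.692 × 119.33 × 4 = 4.9989 × 10^7
Final = 5.00 mg/mL / 4.9989 × 10^7 = 1.000 × 10^-7 mg/mL = 0.100 ng/mL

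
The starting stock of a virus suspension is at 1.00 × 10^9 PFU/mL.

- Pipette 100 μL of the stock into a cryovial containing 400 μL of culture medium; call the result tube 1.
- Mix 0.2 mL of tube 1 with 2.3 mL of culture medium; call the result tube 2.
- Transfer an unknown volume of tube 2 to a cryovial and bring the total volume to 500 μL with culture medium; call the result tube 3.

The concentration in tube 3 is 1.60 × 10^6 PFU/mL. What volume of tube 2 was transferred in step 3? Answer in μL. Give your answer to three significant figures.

50.0 μL

Step 1: 100 μL + 400 μL = 500 μL total → factor 500/100 = 5
Step 2: 0.2 mL + 2.3 mL = 2.5 mL total → factor 2.5/0.2 = 12.5
Step 3: v brought to 500 μL → factor = 500 μL/v
Product of known-step factors = 62.5
Overall factor = 1.00 × 10^9 PFU/mL / (1.60 × 10^6 PFU/mL) = 625
Step-3 factor = 625 / 62.5 = 10
v = 500 μL / 10 = 50.0 μL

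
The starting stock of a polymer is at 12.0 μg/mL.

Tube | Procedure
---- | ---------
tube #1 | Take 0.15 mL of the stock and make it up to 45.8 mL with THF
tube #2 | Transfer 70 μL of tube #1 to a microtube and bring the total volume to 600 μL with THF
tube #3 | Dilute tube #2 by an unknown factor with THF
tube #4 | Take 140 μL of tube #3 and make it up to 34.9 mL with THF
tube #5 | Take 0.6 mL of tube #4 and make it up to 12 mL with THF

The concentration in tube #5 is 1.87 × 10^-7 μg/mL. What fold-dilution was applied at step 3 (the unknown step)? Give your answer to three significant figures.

Step 1: 0.15 mL brought to 45.8 mL → factor 45.8/0.15 = 305.33
Step 2: 70 μL brought to 600 μL → factor 600/70 = 8.5714
Step 3: unknown factor x
Step 4: 140 μL brought to 34.9 mL → factor 34900/140 = 249.29
Step 5: 0.6 mL brought to 12 mL → factor 12/0.6 = 20
Product of known-step factors = 1.3048 × 10^7
Overall factor = 12.0 μg/mL / (1.87 × 10^-7 μg/mL) = 6.4171 × 10^7
x = 6.4171 × 10^7 / 1.3048 × 10^7 = 4.92

4.92-fold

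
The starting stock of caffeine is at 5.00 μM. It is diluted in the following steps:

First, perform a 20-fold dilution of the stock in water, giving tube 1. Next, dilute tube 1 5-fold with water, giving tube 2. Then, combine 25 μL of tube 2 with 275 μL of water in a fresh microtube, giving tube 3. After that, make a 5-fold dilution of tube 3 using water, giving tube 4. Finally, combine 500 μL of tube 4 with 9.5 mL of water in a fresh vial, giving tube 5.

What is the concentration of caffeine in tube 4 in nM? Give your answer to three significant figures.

Step 1: 20-fold → factor 20
Step 2: 5-fold → factor 5
Step 3: 25 μL + 275 μL = 300 μL total → factor 300/25 = 12
Step 4: 5-fold → factor 5
Dilution factor through tube 4 = 20 × 5 × 12 × 5 = 6000
[tube 4] = 5.00 μM / 6000 = 0.0008333 μM = 0.833 nM

0.833 nM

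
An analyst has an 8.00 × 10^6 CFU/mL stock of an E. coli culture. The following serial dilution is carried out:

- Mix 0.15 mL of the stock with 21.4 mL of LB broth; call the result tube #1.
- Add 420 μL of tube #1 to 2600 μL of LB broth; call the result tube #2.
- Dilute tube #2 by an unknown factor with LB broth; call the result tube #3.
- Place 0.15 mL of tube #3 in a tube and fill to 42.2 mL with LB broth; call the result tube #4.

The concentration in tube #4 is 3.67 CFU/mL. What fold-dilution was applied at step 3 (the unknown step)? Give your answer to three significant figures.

Step 1: 0.15 mL + 21.4 mL = 21.55 mL total → factor 21.55/0.15 = 143.67
Step 2: 420 μL + 2600 μL = 3020 μL total → factor 3020/420 = 7.1905
Step 3: unknown factor x
Step 4: 0.15 mL brought to 42.2 mL → factor 42.2/0.15 = 281.33
Product of known-step factors = 2.9063 × 10^5
Overall factor = 8.00 × 10^6 CFU/mL / (3.67 CFU/mL) = 2.1798 × 10^6
x = 2.1798 × 10^6 / 2.9063 × 10^5 = 7.50

7.50-fold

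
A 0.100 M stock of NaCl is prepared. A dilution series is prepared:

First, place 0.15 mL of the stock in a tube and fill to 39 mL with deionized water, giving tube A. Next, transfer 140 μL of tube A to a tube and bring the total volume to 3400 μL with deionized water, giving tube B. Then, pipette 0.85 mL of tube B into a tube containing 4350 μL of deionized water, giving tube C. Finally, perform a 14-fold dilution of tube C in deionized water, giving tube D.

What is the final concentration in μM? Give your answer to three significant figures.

Step 1: 0.15 mL brought to 39 mL → factor 39/0.15 = 260
Step 2: 140 μL brought to 3400 μL → factor 3400/140 = 24.286
Step 3: 0.85 mL + 4350 μL = 5.2 mL total → factor 5.2/0.85 = 6.1176
Step 4: 14-fold → factor 14
Overall dilution factor = 260 × 24.286 × 6.1176 × 14 = 5.408 × 10^5
Final = 0.100 M / 5.408 × 10^5 = 1.849 × 10^-7 M = 0.185 μM

0.185 μM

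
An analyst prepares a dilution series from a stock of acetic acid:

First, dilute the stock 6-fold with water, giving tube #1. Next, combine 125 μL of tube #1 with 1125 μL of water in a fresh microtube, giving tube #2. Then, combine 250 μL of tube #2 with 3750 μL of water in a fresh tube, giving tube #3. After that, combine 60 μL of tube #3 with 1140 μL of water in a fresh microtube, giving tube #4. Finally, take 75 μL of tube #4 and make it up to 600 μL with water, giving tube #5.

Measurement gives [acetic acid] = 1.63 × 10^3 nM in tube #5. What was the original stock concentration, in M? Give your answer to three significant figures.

0.250 M

Step 1: 6-fold → factor 6
Step 2: 125 μL + 1125 μL = 1250 μL total → factor 1250/125 = 10
Step 3: 250 μL + 3750 μL = 4000 μL total → factor 4000/250 = 16
Step 4: 60 μL + 1140 μL = 1200 μL total → factor 1200/60 = 20
Step 5: 75 μL brought to 600 μL → factor 600/75 = 8
Overall dilution factor = 6 × 10 × 16 × 20 × 8 = 1.536 × 10^5
Stock = 1.63 × 10^3 nM × 1.536 × 10^5 = 2.504 × 10^8 nM = 0.250 M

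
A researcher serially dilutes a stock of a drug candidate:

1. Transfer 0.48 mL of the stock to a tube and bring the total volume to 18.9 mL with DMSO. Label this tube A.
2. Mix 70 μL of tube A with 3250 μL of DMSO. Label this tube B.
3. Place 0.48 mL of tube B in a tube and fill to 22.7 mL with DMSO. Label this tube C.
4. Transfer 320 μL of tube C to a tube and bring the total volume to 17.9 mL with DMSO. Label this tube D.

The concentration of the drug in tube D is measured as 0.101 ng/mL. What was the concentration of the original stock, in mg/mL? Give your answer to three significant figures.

0.499 mg/mL

Step 1: 0.48 mL brought to 18.9 mL → factor 18.9/0.48 = 39.375
Step 2: 70 μL + 3250 μL = 3320 μL total → factor 3320/70 = 47.429
Step 3: 0.48 mL brought to 22.7 mL → factor 22.7/0.48 = 47.292
Step 4: 320 μL brought to 17.9 mL → factor 17900/320 = 55.938
Overall dilution factor = 39.375 × 47.429 × 47.292 × 55.938 = 4.9402 × 10^6
Stock = 0.101 ng/mL × 4.9402 × 10^6 = 4.990 × 10^5 ng/mL = 0.499 mg/mL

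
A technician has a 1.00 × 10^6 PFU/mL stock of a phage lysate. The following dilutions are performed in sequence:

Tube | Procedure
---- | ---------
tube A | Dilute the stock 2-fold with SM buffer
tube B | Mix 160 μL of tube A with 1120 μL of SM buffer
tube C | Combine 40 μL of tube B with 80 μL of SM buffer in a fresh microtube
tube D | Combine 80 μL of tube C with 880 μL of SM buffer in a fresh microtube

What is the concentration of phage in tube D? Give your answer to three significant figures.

1.74 × 10^3 PFU/mL

Step 1: 2-fold → factor 2
Step 2: 160 μL + 1120 μL = 1280 μL total → factor 1280/160 = 8
Step 3: 40 μL + 80 μL = 120 μL total → factor 120/40 = 3
Step 4: 80 μL + 880 μL = 960 μL total → factor 960/80 = 12
Overall dilution factor = 2 × 8 × 3 × 12 = 576
Final = 1.00 × 10^6 PFU/mL / 576 = 1.74 × 10^3 PFU/mL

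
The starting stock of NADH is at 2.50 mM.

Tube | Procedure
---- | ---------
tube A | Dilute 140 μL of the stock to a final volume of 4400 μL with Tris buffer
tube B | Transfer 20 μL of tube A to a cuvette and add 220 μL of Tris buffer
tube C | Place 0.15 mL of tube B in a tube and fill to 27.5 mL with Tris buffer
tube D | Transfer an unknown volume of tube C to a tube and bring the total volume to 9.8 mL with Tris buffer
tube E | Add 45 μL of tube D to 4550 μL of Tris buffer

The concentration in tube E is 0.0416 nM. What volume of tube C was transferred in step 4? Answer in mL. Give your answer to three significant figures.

1.15 mL

Step 1: 140 μL brought to 4400 μL → factor 4400/140 = 31.429
Step 2: 20 μL + 220 μL = 240 μL total → factor 240/20 = 12
Step 3: 0.15 mL brought to 27.5 mL → factor 27.5/0.15 = 183.33
Step 4: v brought to 9.8 mL → factor = 9.8 mL/v
Step 5: 45 μL + 4550 μL = 4595 μL total → factor 4595/45 = 102.11
Product of known-step factors = 7.0603 × 10^6
Overall factor = 2.50 mM / (0.0416 nM) = 6.0096 × 10^7
Step-4 factor = 6.0096 × 10^7 / 7.0603 × 10^6 = 8.5119
v = 9.8 mL / 8.5119 = 1.15 mL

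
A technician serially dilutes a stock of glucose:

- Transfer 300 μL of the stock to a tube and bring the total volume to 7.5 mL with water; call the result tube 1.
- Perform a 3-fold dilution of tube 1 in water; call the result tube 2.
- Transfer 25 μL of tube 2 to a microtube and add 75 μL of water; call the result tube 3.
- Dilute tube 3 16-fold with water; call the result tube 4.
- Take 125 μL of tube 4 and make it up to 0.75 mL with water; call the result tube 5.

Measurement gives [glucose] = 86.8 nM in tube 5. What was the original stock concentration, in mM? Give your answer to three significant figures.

Step 1: 300 μL brought to 7.5 mL → factor 7500/300 = 25
Step 2: 3-fold → factor 3
Step 3: 25 μL + 75 μL = 100 μL total → factor 100/25 = 4
Step 4: 16-fold → factor 16
Step 5: 125 μL brought to 0.75 mL → factor 750/125 = 6
Overall dilution factor = 25 × 3 × 4 × 16 × 6 = 28800
Stock = 86.8 nM × 28800 = 2.500 × 10^6 nM = 2.50 mM

2.50 mM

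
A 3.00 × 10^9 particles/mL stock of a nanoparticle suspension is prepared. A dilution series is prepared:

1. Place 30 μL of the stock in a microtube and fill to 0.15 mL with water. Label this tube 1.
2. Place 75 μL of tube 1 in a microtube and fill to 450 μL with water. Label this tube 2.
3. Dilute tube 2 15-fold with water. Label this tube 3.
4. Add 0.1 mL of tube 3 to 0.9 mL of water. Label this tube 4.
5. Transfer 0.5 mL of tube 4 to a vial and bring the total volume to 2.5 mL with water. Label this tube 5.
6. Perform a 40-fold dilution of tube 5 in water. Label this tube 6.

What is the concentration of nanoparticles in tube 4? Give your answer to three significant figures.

Step 1: 30 μL brought to 0.15 mL → factor 150/30 = 5
Step 2: 75 μL brought to 450 μL → factor 450/75 = 6
Step 3: 15-fold → factor 15
Step 4: 0.1 mL + 0.9 mL = 1 mL total → factor 1/0.1 = 10
Dilution factor through tube 4 = 5 × 6 × 15 × 10 = 4500
[tube 4] = 3.00 × 10^9 particles/mL / 4500 = 6.67 × 10^5 particles/mL

6.67 × 10^5 particles/mL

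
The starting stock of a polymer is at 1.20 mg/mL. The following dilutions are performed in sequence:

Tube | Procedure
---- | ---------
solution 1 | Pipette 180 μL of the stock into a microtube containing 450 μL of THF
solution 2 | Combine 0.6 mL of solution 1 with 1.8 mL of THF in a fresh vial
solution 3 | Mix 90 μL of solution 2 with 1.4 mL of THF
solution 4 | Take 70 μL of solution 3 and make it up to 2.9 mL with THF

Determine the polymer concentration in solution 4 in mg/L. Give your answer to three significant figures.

Step 1: 180 μL + 450 μL = 630 μL total → factor 630/180 = 3.5
Step 2: 0.6 mL + 1.8 mL = 2.4 mL total → factor 2.4/0.6 = 4
Step 3: 90 μL + 1.4 mL = 1490 μL total → factor 1490/90 = 16.556
Step 4: 70 μL brought to 2.9 mL → factor 2900/70 = 41.429
Overall dilution factor = 3.5 × 4 × 16.556 × 41.429 = 9602.2
Final = 1.20 mg/mL / 9602.2 = 0.0001250 mg/mL = 0.125 mg/L

0.125 mg/L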